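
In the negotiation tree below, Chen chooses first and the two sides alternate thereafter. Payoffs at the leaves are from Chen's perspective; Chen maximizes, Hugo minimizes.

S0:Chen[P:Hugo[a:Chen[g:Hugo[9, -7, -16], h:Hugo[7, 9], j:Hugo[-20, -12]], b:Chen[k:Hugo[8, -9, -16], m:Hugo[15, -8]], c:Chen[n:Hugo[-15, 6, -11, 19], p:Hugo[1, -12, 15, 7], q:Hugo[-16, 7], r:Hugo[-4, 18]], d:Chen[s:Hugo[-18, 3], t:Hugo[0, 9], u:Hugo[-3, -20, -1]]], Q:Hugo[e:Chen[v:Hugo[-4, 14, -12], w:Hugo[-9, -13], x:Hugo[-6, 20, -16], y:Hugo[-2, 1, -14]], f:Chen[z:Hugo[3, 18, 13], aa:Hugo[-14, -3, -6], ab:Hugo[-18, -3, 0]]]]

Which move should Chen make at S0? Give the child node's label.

P

g (Hugo): min(9, -7, -16) = -16
h (Hugo): min(7, 9) = 7
j (Hugo): min(-20, -12) = -20
a (Chen): max(-16, 7, -20) = 7
k (Hugo): min(8, -9, -16) = -16
m (Hugo): min(15, -8) = -8
b (Chen): max(-16, -8) = -8
n (Hugo): min(-15, 6, -11, 19) = -15
p (Hugo): min(1, -12, 15, 7) = -12
q (Hugo): min(-16, 7) = -16
r (Hugo): min(-4, 18) = -4
c (Chen): max(-15, -12, -16, -4) = -4
s (Hugo): min(-18, 3) = -18
t (Hugo): min(0, 9) = 0
u (Hugo): min(-3, -20, -1) = -20
d (Chen): max(-18, 0, -20) = 0
P (Hugo): min(7, -8, -4, 0) = -8
v (Hugo): min(-4, 14, -12) = -12
w (Hugo): min(-9, -13) = -13
x (Hugo): min(-6, 20, -16) = -16
y (Hugo): min(-2, 1, -14) = -14
e (Chen): max(-12, -13, -16, -14) = -12
z (Hugo): min(3, 18, 13) = 3
aa (Hugo): min(-14, -3, -6) = -14
ab (Hugo): min(-18, -3, 0) = -18
f (Chen): max(3, -14, -18) = 3
Q (Hugo): min(-12, 3) = -12
S0 (Chen): max(-8, -12) = -8
Chen at S0 wants the highest of {P=-8, Q=-12}, so chooses P.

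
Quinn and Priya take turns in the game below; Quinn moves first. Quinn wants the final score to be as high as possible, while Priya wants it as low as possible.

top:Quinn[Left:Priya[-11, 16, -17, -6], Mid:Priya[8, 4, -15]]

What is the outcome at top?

Left (Priya): min(-11, 16, -17, -6) = -17
Mid (Priya): min(8, 4, -15) = -15
top (Quinn): max(-17, -15) = -15

-15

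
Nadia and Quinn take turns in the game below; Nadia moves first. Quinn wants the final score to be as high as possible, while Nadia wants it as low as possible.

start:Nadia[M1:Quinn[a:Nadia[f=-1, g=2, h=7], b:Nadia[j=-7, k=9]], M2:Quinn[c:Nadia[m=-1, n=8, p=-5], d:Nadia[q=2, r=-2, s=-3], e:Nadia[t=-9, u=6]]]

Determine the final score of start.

a (Nadia): min(-1, 2, 7) = -1
b (Nadia): min(-7, 9) = -7
M1 (Quinn): max(-1, -7) = -1
c (Nadia): min(-1, 8, -5) = -5
d (Nadia): min(2, -2, -3) = -3
e (Nadia): min(-9, 6) = -9
M2 (Quinn): max(-5, -3, -9) = -3
start (Nadia): min(-1, -3) = -3

-3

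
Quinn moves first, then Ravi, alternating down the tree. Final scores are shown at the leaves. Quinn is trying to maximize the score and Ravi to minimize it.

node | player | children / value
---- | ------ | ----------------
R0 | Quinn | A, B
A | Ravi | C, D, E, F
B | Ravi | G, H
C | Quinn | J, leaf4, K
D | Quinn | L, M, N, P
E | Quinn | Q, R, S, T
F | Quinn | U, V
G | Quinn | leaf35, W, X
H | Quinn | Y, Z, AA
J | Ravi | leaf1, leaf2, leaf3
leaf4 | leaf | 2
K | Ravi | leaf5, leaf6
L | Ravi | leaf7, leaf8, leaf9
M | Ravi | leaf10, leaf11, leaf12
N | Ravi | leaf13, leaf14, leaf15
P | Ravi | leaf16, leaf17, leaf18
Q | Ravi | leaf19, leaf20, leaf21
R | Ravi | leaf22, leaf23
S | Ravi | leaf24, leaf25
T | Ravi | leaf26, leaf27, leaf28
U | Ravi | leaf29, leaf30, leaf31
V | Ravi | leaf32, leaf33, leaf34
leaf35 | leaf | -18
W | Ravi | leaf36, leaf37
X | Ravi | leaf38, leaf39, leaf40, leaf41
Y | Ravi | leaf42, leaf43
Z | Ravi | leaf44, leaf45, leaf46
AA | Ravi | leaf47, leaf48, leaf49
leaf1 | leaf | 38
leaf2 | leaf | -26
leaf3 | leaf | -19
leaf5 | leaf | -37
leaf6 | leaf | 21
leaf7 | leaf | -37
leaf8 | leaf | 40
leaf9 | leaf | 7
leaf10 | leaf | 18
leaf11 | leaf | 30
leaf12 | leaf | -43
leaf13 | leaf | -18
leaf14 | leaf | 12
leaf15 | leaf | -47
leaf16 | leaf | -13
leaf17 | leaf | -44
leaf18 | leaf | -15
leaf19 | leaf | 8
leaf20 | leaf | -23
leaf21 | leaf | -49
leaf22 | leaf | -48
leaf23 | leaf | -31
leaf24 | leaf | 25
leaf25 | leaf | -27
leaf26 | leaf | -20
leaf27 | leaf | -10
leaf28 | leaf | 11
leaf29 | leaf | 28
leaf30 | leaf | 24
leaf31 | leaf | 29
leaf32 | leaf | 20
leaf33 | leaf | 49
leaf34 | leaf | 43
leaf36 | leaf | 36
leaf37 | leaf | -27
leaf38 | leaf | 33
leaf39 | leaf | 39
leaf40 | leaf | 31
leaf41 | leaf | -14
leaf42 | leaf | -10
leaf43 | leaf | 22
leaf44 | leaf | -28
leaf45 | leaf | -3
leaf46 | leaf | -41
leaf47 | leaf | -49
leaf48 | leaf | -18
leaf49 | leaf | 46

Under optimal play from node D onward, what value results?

-37

L (Ravi): min(-37, 40, 7) = -37
M (Ravi): min(18, 30, -43) = -43
N (Ravi): min(-18, 12, -47) = -47
P (Ravi): min(-13, -44, -15) = -44
D (Quinn): max(-37, -43, -47, -44) = -37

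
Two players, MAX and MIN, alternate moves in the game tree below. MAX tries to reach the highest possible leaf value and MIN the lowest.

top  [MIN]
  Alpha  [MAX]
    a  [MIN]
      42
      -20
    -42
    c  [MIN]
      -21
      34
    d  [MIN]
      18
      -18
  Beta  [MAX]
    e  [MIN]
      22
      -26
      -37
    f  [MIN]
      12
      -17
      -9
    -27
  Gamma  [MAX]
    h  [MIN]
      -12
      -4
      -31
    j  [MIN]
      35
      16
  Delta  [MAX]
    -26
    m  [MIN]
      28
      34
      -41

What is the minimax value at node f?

-17

f (MIN): min(12, -17, -9) = -17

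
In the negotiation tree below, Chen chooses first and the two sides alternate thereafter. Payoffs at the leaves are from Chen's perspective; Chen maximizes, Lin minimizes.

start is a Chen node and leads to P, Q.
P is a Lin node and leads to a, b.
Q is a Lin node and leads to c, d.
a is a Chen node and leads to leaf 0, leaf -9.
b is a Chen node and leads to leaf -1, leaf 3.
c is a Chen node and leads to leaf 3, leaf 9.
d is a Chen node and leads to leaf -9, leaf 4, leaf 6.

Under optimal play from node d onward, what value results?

6

d (Chen): max(-9, 4, 6) = 6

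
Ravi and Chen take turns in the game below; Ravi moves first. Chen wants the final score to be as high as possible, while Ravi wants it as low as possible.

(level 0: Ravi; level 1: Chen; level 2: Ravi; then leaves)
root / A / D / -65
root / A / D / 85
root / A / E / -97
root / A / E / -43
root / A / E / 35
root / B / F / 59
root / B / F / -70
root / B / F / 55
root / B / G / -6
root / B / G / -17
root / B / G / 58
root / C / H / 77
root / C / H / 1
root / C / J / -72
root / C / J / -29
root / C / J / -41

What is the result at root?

-65

D (Ravi): min(-65, 85) = -65
E (Ravi): min(-97, -43, 35) = -97
A (Chen): max(-65, -97) = -65
F (Ravi): min(59, -70, 55) = -70
G (Ravi): min(-6, -17, 58) = -17
B (Chen): max(-70, -17) = -17
H (Ravi): min(77, 1) = 1
J (Ravi): min(-72, -29, -41) = -72
C (Chen): max(1, -72) = 1
root (Ravi): min(-65, -17, 1) = -65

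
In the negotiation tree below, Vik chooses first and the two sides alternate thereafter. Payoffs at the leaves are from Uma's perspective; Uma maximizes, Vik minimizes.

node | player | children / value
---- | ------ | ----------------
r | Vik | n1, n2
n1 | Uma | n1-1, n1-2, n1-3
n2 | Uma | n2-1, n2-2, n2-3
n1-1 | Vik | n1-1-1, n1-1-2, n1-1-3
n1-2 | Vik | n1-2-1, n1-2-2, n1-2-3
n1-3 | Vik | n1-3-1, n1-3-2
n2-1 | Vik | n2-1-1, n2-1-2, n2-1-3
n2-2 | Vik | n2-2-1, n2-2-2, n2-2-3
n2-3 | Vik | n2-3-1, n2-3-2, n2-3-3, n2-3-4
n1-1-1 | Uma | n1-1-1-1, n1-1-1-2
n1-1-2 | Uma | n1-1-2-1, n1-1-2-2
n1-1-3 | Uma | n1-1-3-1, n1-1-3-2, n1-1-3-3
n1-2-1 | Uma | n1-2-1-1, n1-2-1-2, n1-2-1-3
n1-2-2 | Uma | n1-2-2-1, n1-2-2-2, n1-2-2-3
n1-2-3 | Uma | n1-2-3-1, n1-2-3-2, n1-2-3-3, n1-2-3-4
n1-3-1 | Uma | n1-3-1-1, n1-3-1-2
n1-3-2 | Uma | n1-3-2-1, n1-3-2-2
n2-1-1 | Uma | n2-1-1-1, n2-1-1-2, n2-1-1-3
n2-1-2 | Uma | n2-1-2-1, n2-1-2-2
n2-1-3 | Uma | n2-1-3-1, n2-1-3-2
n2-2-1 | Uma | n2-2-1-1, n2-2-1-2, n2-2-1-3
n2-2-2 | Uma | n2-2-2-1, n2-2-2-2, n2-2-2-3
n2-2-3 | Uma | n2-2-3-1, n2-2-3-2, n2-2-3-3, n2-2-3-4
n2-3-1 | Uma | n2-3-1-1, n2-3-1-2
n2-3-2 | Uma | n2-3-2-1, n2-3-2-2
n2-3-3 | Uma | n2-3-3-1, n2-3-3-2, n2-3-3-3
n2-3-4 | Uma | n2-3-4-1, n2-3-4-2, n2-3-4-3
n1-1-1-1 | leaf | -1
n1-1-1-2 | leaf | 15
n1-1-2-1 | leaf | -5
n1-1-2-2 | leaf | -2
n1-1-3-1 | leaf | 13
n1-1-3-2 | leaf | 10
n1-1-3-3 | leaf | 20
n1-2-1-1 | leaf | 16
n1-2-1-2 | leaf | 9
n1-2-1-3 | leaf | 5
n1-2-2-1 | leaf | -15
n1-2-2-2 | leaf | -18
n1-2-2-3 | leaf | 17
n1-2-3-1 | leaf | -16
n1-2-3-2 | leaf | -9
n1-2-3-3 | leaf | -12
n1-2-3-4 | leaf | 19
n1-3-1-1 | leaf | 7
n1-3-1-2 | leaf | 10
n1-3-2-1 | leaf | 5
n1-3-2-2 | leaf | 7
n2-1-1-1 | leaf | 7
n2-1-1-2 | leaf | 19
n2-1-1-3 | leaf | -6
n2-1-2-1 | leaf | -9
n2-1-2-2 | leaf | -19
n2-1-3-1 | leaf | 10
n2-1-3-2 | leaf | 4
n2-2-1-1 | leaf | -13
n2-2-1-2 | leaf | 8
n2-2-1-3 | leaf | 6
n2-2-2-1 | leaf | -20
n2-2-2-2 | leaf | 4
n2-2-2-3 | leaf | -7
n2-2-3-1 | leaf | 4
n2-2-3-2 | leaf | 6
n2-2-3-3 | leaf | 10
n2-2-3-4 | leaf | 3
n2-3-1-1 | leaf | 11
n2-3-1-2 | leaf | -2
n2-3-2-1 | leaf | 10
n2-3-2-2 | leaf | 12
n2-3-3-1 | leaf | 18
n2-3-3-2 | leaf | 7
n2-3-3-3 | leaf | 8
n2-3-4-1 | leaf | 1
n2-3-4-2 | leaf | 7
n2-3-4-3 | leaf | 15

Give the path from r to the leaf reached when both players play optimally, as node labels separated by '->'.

n1-1-1 (Uma): max(-1, 15) = 15
n1-1-2 (Uma): max(-5, -2) = -2
n1-1-3 (Uma): max(13, 10, 20) = 20
n1-1 (Vik): min(15, -2, 20) = -2
n1-2-1 (Uma): max(16, 9, 5) = 16
n1-2-2 (Uma): max(-15, -18, 17) = 17
n1-2-3 (Uma): max(-16, -9, -12, 19) = 19
n1-2 (Vik): min(16, 17, 19) = 16
n1-3-1 (Uma): max(7, 10) = 10
n1-3-2 (Uma): max(5, 7) = 7
n1-3 (Vik): min(10, 7) = 7
n1 (Uma): max(-2, 16, 7) = 16
n2-1-1 (Uma): max(7, 19, -6) = 19
n2-1-2 (Uma): max(-9, -19) = -9
n2-1-3 (Uma): max(10, 4) = 10
n2-1 (Vik): min(19, -9, 10) = -9
n2-2-1 (Uma): max(-13, 8, 6) = 8
n2-2-2 (Uma): max(-20, 4, -7) = 4
n2-2-3 (Uma): max(4, 6, 10, 3) = 10
n2-2 (Vik): min(8, 4, 10) = 4
n2-3-1 (Uma): max(11, -2) = 11
n2-3-2 (Uma): max(10, 12) = 12
n2-3-3 (Uma): max(18, 7, 8) = 18
n2-3-4 (Uma): max(1, 7, 15) = 15
n2-3 (Vik): min(11, 12, 18, 15) = 11
n2 (Uma): max(-9, 4, 11) = 11
r (Vik): min(16, 11) = 11
At r, Vik picks n2 (lowest: 11).
At n2, Uma picks n2-3 (highest: 11).
At n2-3, Vik picks n2-3-1 (lowest: 11).
At n2-3-1, Uma picks n2-3-1-1 (highest: 11).
Terminal value 11.

r -> n2 -> n2-3 -> n2-3-1 -> n2-3-1-1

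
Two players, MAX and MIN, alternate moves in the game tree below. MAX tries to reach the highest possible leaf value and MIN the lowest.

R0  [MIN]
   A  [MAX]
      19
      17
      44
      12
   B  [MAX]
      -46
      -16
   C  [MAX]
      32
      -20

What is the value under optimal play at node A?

44

A (MAX): max(19, 17, 44, 12) = 44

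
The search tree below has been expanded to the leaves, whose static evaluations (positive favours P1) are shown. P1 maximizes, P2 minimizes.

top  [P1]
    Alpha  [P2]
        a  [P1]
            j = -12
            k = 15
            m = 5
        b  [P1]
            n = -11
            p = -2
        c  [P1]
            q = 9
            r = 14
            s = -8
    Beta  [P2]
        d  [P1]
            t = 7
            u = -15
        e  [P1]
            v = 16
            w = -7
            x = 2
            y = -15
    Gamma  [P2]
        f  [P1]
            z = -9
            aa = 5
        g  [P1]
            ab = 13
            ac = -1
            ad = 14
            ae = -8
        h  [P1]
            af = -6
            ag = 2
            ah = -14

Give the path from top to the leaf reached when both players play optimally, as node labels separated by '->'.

top -> Beta -> d -> t

a (P1): max(-12, 15, 5) = 15
b (P1): max(-11, -2) = -2
c (P1): max(9, 14, -8) = 14
Alpha (P2): min(15, -2, 14) = -2
d (P1): max(7, -15) = 7
e (P1): max(16, -7, 2, -15) = 16
Beta (P2): min(7, 16) = 7
f (P1): max(-9, 5) = 5
g (P1): max(13, -1, 14, -8) = 14
h (P1): max(-6, 2, -14) = 2
Gamma (P2): min(5, 14, 2) = 2
top (P1): max(-2, 7, 2) = 7
At top, P1 picks Beta (highest: 7).
At Beta, P2 picks d (lowest: 7).
At d, P1 picks t (highest: 7).
Terminal value 7.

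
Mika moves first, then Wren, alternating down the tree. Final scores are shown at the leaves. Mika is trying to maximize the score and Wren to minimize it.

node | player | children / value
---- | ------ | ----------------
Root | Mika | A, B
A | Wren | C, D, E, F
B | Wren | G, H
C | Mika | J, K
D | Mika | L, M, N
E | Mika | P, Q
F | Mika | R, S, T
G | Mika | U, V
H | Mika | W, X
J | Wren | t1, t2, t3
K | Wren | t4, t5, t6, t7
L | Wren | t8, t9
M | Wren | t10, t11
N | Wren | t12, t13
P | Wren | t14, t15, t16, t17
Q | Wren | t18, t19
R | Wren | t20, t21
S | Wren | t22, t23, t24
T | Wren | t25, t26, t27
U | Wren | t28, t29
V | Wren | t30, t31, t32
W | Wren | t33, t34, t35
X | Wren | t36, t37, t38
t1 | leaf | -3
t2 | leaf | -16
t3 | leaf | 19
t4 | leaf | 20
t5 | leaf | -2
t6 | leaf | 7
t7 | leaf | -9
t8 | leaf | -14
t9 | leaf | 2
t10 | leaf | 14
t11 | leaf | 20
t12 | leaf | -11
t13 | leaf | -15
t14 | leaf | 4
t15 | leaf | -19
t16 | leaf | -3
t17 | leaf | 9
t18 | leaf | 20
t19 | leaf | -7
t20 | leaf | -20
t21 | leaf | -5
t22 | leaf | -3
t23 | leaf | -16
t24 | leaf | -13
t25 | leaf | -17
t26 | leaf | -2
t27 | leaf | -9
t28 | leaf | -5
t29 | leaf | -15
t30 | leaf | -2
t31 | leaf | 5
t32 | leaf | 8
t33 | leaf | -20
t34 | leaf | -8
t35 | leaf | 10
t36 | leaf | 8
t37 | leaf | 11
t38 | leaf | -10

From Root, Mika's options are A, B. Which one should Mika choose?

J (Wren): min(-3, -16, 19) = -16
K (Wren): min(20, -2, 7, -9) = -9
C (Mika): max(-16, -9) = -9
L (Wren): min(-14, 2) = -14
M (Wren): min(14, 20) = 14
N (Wren): min(-11, -15) = -15
D (Mika): max(-14, 14, -15) = 14
P (Wren): min(4, -19, -3, 9) = -19
Q (Wren): min(20, -7) = -7
E (Mika): max(-19, -7) = -7
R (Wren): min(-20, -5) = -20
S (Wren): min(-3, -16, -13) = -16
T (Wren): min(-17, -2, -9) = -17
F (Mika): max(-20, -16, -17) = -16
A (Wren): min(-9, 14, -7, -16) = -16
U (Wren): min(-5, -15) = -15
V (Wren): min(-2, 5, 8) = -2
G (Mika): max(-15, -2) = -2
W (Wren): min(-20, -8, 10) = -20
X (Wren): min(8, 11, -10) = -10
H (Mika): max(-20, -10) = -10
B (Wren): min(-2, -10) = -10
Root (Mika): max(-16, -10) = -10
Mika at Root wants the highest of {A=-16, B=-10}, so chooses B.

B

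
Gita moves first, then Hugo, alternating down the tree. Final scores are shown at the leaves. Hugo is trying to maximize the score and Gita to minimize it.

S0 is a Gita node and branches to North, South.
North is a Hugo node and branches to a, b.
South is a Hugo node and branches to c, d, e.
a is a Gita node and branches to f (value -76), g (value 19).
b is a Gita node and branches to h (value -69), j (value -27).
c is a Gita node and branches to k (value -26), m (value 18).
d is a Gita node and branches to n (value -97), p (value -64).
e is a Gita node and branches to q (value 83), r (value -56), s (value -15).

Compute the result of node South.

-26

c (Gita): min(-26, 18) = -26
d (Gita): min(-97, -64) = -97
e (Gita): min(83, -56, -15) = -56
South (Hugo): max(-26, -97, -56) = -26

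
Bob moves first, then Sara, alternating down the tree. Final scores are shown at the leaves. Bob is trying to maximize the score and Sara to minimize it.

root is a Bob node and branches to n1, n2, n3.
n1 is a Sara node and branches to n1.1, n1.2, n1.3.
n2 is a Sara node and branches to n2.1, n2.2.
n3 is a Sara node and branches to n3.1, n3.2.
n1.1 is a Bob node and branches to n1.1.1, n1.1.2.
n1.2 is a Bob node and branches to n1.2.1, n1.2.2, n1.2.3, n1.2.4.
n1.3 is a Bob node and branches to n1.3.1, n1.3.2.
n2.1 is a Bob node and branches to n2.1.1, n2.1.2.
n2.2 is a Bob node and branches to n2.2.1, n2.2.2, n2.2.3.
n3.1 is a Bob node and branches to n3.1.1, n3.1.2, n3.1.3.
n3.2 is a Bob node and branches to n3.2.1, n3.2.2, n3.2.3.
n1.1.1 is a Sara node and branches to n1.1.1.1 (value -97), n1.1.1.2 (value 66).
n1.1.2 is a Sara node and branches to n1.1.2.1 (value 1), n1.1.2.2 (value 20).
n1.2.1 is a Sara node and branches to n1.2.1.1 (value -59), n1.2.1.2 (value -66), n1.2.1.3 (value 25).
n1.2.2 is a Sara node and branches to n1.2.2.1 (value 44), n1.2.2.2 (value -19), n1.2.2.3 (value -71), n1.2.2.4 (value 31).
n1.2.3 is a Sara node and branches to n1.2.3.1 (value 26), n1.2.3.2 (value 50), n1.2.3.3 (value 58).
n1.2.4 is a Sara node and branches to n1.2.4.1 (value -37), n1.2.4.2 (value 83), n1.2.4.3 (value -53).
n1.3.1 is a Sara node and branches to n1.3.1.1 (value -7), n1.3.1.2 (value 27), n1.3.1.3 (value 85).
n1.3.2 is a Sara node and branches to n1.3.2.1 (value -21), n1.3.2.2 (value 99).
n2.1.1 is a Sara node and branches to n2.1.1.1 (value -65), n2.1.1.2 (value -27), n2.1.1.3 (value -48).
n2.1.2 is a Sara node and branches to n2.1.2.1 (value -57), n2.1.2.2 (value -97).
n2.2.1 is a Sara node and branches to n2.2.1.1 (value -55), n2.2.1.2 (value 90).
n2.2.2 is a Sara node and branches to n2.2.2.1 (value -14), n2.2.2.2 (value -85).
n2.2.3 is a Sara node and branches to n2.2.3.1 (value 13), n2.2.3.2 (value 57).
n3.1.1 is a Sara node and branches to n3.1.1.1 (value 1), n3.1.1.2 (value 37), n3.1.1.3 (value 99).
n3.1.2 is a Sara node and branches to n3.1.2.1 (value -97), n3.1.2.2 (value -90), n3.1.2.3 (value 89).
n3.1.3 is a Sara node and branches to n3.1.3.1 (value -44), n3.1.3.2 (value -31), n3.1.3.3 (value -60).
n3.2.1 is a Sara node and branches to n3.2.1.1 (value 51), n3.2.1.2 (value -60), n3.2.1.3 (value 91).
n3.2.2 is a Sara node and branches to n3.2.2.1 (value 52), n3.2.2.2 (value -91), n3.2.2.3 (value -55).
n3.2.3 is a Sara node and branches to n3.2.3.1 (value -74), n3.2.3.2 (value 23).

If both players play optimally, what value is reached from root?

n1.1.1 (Sara): min(-97, 66) = -97
n1.1.2 (Sara): min(1, 20) = 1
n1.1 (Bob): max(-97, 1) = 1
n1.2.1 (Sara): min(-59, -66, 25) = -66
n1.2.2 (Sara): min(44, -19, -71, 31) = -71
n1.2.3 (Sara): min(26, 50, 58) = 26
n1.2.4 (Sara): min(-37, 83, -53) = -53
n1.2 (Bob): max(-66, -71, 26, -53) = 26
n1.3.1 (Sara): min(-7, 27, 85) = -7
n1.3.2 (Sara): min(-21, 99) = -21
n1.3 (Bob): max(-7, -21) = -7
n1 (Sara): min(1, 26, -7) = -7
n2.1.1 (Sara): min(-65, -27, -48) = -65
n2.1.2 (Sara): min(-57, -97) = -97
n2.1 (Bob): max(-65, -97) = -65
n2.2.1 (Sara): min(-55, 90) = -55
n2.2.2 (Sara): min(-14, -85) = -85
n2.2.3 (Sara): min(13, 57) = 13
n2.2 (Bob): max(-55, -85, 13) = 13
n2 (Sara): min(-65, 13) = -65
n3.1.1 (Sara): min(1, 37, 99) = 1
n3.1.2 (Sara): min(-97, -90, 89) = -97
n3.1.3 (Sara): min(-44, -31, -60) = -60
n3.1 (Bob): max(1, -97, -60) = 1
n3.2.1 (Sara): min(51, -60, 91) = -60
n3.2.2 (Sara): min(52, -91, -55) = -91
n3.2.3 (Sara): min(-74, 23) = -74
n3.2 (Bob): max(-60, -91, -74) = -60
n3 (Sara): min(1, -60) = -60
root (Bob): max(-7, -65, -60) = -7

-7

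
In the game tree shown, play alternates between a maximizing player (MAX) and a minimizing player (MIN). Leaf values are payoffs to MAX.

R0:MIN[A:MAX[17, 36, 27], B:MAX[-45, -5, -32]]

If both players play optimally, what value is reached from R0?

A (MAX): max(17, 36, 27) = 36
B (MAX): max(-45, -5, -32) = -5
R0 (MIN): min(36, -5) = -5

-5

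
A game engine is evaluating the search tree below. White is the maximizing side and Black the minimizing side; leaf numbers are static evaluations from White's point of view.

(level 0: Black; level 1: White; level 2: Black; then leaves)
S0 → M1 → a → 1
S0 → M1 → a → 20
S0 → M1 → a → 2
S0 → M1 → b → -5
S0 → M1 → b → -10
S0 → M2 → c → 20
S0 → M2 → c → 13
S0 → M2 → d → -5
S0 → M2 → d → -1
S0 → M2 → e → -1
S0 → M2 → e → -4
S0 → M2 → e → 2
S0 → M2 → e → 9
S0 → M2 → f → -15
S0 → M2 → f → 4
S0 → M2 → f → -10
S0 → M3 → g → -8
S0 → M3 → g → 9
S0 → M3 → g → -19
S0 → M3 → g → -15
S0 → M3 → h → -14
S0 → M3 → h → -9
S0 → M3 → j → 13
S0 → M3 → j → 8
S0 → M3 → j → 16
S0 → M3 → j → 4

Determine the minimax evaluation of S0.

a (Black): min(1, 20, 2) = 1
b (Black): min(-5, -10) = -10
M1 (White): max(1, -10) = 1
c (Black): min(20, 13) = 13
d (Black): min(-5, -1) = -5
e (Black): min(-1, -4, 2, 9) = -4
f (Black): min(-15, 4, -10) = -15
M2 (White): max(13, -5, -4, -15) = 13
g (Black): min(-8, 9, -19, -15) = -19
h (Black): min(-14, -9) = -14
j (Black): min(13, 8, 16, 4) = 4
M3 (White): max(-19, -14, 4) = 4
S0 (Black): min(1, 13, 4) = 1

1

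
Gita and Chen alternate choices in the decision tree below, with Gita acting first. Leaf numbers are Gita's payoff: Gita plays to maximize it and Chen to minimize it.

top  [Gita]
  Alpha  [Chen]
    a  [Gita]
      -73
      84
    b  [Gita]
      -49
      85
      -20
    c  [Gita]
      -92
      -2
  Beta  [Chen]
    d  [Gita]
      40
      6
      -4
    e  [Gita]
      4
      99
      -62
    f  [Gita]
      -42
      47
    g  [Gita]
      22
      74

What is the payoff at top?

40

a (Gita): max(-73, 84) = 84
b (Gita): max(-49, 85, -20) = 85
c (Gita): max(-92, -2) = -2
Alpha (Chen): min(84, 85, -2) = -2
d (Gita): max(40, 6, -4) = 40
e (Gita): max(4, 99, -62) = 99
f (Gita): max(-42, 47) = 47
g (Gita): max(22, 74) = 74
Beta (Chen): min(40, 99, 47, 74) = 40
top (Gita): max(-2, 40) = 40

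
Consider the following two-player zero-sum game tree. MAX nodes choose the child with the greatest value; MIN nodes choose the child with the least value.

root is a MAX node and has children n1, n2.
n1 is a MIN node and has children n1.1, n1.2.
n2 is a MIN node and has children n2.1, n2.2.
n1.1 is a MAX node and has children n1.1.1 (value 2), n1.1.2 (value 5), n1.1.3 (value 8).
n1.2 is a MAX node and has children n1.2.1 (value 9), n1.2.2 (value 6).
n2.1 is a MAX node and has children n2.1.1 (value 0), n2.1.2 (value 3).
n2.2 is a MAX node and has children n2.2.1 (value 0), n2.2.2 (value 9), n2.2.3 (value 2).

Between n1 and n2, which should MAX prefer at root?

n1

n1.1 (MAX): max(2, 5, 8) = 8
n1.2 (MAX): max(9, 6) = 9
n1 (MIN): min(8, 9) = 8
n2.1 (MAX): max(0, 3) = 3
n2.2 (MAX): max(0, 9, 2) = 9
n2 (MIN): min(3, 9) = 3
MAX prefers the higher value; n1=8, n2=3. n1 is better since 8 > 3.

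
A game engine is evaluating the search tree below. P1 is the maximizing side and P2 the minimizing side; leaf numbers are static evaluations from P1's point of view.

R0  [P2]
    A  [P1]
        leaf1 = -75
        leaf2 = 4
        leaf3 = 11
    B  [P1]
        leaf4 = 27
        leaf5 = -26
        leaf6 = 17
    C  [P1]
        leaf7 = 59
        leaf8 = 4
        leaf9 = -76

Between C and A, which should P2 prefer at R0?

C (P1): max(59, 4, -76) = 59
A (P1): max(-75, 4, 11) = 11
P2 prefers the lower value; C=59, A=11. A is better since 11 < 59.

A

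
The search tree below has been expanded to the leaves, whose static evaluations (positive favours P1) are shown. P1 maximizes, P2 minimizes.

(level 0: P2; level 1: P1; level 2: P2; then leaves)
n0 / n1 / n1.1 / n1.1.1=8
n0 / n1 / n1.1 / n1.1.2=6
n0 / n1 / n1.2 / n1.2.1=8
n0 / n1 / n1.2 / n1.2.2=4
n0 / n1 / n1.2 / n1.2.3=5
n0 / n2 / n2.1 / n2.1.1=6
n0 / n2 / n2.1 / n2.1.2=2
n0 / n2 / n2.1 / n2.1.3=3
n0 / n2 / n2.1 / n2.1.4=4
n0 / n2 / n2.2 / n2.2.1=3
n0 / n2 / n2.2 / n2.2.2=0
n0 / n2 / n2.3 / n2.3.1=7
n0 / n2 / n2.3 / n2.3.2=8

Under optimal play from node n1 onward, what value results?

n1.1 (P2): min(8, 6) = 6
n1.2 (P2): min(8, 4, 5) = 4
n1 (P1): max(6, 4) = 6

6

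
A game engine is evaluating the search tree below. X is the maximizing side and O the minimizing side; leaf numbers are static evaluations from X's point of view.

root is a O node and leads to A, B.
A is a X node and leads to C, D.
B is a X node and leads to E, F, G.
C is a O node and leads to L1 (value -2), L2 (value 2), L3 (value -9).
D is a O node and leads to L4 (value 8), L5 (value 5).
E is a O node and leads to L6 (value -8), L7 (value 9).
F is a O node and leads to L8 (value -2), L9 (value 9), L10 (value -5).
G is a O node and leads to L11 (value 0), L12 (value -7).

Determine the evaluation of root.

C (O): min(-2, 2, -9) = -9
D (O): min(8, 5) = 5
A (X): max(-9, 5) = 5
E (O): min(-8, 9) = -8
F (O): min(-2, 9, -5) = -5
G (O): min(0, -7) = -7
B (X): max(-8, -5, -7) = -5
root (O): min(5, -5) = -5

-5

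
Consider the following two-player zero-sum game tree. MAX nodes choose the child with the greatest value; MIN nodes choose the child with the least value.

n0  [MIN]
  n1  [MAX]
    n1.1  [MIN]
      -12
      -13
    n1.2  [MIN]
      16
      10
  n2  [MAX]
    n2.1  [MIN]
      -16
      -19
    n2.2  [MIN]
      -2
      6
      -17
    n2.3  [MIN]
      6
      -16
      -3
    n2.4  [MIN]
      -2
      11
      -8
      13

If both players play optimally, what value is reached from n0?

-8

n1.1 (MIN): min(-12, -13) = -13
n1.2 (MIN): min(16, 10) = 10
n1 (MAX): max(-13, 10) = 10
n2.1 (MIN): min(-16, -19) = -19
n2.2 (MIN): min(-2, 6, -17) = -17
n2.3 (MIN): min(6, -16, -3) = -16
n2.4 (MIN): min(-2, 11, -8, 13) = -8
n2 (MAX): max(-19, -17, -16, -8) = -8
n0 (MIN): min(10, -8) = -8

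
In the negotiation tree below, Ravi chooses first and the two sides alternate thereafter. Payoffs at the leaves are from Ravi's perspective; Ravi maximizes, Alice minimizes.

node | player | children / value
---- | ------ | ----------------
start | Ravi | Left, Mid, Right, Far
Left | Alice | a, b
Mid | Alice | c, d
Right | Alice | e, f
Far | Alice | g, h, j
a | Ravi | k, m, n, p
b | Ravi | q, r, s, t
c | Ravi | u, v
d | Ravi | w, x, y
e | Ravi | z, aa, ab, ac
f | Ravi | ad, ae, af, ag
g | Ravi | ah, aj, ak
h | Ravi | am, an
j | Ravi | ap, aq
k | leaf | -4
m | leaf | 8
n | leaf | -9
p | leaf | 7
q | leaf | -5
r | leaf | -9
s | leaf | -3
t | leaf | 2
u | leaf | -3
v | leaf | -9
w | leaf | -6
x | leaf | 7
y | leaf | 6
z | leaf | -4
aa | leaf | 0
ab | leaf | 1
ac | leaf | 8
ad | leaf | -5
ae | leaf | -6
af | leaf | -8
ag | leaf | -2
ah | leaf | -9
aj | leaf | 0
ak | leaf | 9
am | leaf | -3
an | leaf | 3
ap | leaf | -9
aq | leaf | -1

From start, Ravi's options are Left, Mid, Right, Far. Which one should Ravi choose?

a (Ravi): max(-4, 8, -9, 7) = 8
b (Ravi): max(-5, -9, -3, 2) = 2
Left (Alice): min(8, 2) = 2
c (Ravi): max(-3, -9) = -3
d (Ravi): max(-6, 7, 6) = 7
Mid (Alice): min(-3, 7) = -3
e (Ravi): max(-4, 0, 1, 8) = 8
f (Ravi): max(-5, -6, -8, -2) = -2
Right (Alice): min(8, -2) = -2
g (Ravi): max(-9, 0, 9) = 9
h (Ravi): max(-3, 3) = 3
j (Ravi): max(-9, -1) = -1
Far (Alice): min(9, 3, -1) = -1
start (Ravi): max(2, -3, -2, -1) = 2
Ravi at start wants the highest of {Left=2, Mid=-3, Right=-2, Far=-1}, so chooses Left.

Left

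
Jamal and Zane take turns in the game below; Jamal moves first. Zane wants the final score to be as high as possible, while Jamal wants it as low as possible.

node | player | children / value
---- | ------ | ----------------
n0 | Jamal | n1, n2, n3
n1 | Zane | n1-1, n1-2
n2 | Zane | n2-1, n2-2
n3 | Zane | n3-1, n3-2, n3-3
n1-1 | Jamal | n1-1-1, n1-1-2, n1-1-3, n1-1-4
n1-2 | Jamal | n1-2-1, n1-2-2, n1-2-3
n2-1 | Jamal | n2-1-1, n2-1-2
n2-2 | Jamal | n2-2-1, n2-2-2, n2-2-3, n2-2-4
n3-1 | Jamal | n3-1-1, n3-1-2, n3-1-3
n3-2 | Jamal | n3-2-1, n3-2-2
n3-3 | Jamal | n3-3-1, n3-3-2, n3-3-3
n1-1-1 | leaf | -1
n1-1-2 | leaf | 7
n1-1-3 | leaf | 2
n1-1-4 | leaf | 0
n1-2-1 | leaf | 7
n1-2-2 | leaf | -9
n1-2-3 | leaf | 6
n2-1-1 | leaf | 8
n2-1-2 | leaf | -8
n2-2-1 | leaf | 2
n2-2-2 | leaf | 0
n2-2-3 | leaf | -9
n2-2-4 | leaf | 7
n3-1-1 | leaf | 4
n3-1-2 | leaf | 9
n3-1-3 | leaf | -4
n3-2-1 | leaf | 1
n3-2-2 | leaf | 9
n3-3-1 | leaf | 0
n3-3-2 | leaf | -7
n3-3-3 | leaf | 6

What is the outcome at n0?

n1-1 (Jamal): min(-1, 7, 2, 0) = -1
n1-2 (Jamal): min(7, -9, 6) = -9
n1 (Zane): max(-1, -9) = -1
n2-1 (Jamal): min(8, -8) = -8
n2-2 (Jamal): min(2, 0, -9, 7) = -9
n2 (Zane): max(-8, -9) = -8
n3-1 (Jamal): min(4, 9, -4) = -4
n3-2 (Jamal): min(1, 9) = 1
n3-3 (Jamal): min(0, -7, 6) = -7
n3 (Zane): max(-4, 1, -7) = 1
n0 (Jamal): min(-1, -8, 1) = -8

-8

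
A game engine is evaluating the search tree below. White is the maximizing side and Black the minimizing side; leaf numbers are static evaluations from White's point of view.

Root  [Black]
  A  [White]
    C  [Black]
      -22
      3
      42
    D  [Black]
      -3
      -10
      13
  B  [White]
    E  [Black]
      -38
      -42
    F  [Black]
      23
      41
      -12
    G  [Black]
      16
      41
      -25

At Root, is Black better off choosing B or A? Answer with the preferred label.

E (Black): min(-38, -42) = -42
F (Black): min(23, 41, -12) = -12
G (Black): min(16, 41, -25) = -25
B (White): max(-42, -12, -25) = -12
C (Black): min(-22, 3, 42) = -22
D (Black): min(-3, -10, 13) = -10
A (White): max(-22, -10) = -10
Black prefers the lower value; B=-12, A=-10. B is better since -12 < -10.

B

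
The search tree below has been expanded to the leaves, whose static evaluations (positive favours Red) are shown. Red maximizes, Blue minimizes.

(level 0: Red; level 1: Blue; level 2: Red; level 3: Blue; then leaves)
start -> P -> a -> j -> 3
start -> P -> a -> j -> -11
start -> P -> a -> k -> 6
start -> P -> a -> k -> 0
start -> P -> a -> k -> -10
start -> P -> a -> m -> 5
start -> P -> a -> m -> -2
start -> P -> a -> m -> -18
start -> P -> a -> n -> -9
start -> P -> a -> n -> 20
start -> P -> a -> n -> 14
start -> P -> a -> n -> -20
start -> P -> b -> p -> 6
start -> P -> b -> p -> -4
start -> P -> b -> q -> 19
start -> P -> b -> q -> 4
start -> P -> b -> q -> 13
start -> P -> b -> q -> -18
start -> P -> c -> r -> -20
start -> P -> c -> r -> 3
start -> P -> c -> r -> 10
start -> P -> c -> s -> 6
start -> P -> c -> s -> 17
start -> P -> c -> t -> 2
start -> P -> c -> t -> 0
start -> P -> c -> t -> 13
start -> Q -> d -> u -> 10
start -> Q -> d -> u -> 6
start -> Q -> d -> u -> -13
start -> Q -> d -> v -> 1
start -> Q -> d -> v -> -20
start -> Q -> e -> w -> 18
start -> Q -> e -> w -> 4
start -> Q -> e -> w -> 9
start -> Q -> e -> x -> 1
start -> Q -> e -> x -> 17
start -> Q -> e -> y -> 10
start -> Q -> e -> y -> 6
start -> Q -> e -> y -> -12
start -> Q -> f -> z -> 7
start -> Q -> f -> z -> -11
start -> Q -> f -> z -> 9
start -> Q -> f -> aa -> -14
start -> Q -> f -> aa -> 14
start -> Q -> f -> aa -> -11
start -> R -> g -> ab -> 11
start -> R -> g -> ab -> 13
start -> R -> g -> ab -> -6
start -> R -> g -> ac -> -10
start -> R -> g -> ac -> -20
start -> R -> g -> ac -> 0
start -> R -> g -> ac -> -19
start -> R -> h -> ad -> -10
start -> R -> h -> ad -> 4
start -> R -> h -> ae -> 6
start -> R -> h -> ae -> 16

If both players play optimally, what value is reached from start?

j (Blue): min(3, -11) = -11
k (Blue): min(6, 0, -10) = -10
m (Blue): min(5, -2, -18) = -18
n (Blue): min(-9, 20, 14, -20) = -20
a (Red): max(-11, -10, -18, -20) = -10
p (Blue): min(6, -4) = -4
q (Blue): min(19, 4, 13, -18) = -18
b (Red): max(-4, -18) = -4
r (Blue): min(-20, 3, 10) = -20
s (Blue): min(6, 17) = 6
t (Blue): min(2, 0, 13) = 0
c (Red): max(-20, 6, 0) = 6
P (Blue): min(-10, -4, 6) = -10
u (Blue): min(10, 6, -13) = -13
v (Blue): min(1, -20) = -20
d (Red): max(-13, -20) = -13
w (Blue): min(18, 4, 9) = 4
x (Blue): min(1, 17) = 1
y (Blue): min(10, 6, -12) = -12
e (Red): max(4, 1, -12) = 4
z (Blue): min(7, -11, 9) = -11
aa (Blue): min(-14, 14, -11) = -14
f (Red): max(-11, -14) = -11
Q (Blue): min(-13, 4, -11) = -13
ab (Blue): min(11, 13, -6) = -6
ac (Blue): min(-10, -20, 0, -19) = -20
g (Red): max(-6, -20) = -6
ad (Blue): min(-10, 4) = -10
ae (Blue): min(6, 16) = 6
h (Red): max(-10, 6) = 6
R (Blue): min(-6, 6) = -6
start (Red): max(-10, -13, -6) = -6

-6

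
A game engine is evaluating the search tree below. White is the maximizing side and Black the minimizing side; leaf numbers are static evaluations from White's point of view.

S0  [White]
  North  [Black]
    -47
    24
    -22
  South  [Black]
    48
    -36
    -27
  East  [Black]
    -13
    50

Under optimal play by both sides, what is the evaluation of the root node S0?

-13

North (Black): min(-47, 24, -22) = -47
South (Black): min(48, -36, -27) = -36
East (Black): min(-13, 50) = -13
S0 (White): max(-47, -36, -13) = -13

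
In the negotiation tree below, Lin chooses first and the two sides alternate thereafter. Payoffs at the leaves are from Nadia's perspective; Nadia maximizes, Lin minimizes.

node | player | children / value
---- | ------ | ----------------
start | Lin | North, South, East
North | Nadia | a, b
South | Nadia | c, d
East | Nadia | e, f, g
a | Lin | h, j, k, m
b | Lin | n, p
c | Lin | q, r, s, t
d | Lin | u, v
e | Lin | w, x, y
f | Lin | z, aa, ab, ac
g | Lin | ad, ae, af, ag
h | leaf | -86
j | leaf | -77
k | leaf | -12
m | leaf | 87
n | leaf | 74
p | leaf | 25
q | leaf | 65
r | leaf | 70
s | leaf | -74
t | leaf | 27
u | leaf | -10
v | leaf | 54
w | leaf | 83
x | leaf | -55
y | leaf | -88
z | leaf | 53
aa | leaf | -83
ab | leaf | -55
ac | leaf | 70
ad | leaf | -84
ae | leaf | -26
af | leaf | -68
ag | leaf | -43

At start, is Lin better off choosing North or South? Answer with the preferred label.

South

a (Lin): min(-86, -77, -12, 87) = -86
b (Lin): min(74, 25) = 25
North (Nadia): max(-86, 25) = 25
c (Lin): min(65, 70, -74, 27) = -74
d (Lin): min(-10, 54) = -10
South (Nadia): max(-74, -10) = -10
Lin prefers the lower value; North=25, South=-10. South is better since -10 < 25.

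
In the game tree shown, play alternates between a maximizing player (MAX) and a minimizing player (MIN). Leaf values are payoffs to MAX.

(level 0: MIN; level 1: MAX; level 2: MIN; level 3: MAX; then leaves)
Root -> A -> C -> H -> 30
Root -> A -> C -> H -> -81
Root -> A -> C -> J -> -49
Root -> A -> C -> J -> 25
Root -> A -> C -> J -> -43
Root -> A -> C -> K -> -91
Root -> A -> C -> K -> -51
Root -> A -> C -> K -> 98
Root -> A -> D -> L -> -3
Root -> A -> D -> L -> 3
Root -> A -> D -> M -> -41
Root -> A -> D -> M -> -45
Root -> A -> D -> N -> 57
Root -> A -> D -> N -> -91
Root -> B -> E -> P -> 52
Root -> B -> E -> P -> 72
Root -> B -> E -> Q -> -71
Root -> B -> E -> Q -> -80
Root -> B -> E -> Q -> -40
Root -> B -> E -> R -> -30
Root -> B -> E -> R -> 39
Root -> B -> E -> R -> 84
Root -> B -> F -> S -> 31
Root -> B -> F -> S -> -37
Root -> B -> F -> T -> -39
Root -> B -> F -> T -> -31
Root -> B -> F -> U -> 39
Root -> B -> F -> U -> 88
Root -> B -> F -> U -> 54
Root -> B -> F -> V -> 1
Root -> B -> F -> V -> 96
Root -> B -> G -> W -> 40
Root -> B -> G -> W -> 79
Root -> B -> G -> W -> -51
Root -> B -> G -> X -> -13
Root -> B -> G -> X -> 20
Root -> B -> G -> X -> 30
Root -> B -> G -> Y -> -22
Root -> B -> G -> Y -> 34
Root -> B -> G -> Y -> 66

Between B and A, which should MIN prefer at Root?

A

P (MAX): max(52, 72) = 72
Q (MAX): max(-71, -80, -40) = -40
R (MAX): max(-30, 39, 84) = 84
E (MIN): min(72, -40, 84) = -40
S (MAX): max(31, -37) = 31
T (MAX): max(-39, -31) = -31
U (MAX): max(39, 88, 54) = 88
V (MAX): max(1, 96) = 96
F (MIN): min(31, -31, 88, 96) = -31
W (MAX): max(40, 79, -51) = 79
X (MAX): max(-13, 20, 30) = 30
Y (MAX): max(-22, 34, 66) = 66
G (MIN): min(79, 30, 66) = 30
B (MAX): max(-40, -31, 30) = 30
H (MAX): max(30, -81) = 30
J (MAX): max(-49, 25, -43) = 25
K (MAX): max(-91, -51, 98) = 98
C (MIN): min(30, 25, 98) = 25
L (MAX): max(-3, 3) = 3
M (MAX): max(-41, -45) = -41
N (MAX): max(57, -91) = 57
D (MIN): min(3, -41, 57) = -41
A (MAX): max(25, -41) = 25
MIN prefers the lower value; B=30, A=25. A is better since 25 < 30.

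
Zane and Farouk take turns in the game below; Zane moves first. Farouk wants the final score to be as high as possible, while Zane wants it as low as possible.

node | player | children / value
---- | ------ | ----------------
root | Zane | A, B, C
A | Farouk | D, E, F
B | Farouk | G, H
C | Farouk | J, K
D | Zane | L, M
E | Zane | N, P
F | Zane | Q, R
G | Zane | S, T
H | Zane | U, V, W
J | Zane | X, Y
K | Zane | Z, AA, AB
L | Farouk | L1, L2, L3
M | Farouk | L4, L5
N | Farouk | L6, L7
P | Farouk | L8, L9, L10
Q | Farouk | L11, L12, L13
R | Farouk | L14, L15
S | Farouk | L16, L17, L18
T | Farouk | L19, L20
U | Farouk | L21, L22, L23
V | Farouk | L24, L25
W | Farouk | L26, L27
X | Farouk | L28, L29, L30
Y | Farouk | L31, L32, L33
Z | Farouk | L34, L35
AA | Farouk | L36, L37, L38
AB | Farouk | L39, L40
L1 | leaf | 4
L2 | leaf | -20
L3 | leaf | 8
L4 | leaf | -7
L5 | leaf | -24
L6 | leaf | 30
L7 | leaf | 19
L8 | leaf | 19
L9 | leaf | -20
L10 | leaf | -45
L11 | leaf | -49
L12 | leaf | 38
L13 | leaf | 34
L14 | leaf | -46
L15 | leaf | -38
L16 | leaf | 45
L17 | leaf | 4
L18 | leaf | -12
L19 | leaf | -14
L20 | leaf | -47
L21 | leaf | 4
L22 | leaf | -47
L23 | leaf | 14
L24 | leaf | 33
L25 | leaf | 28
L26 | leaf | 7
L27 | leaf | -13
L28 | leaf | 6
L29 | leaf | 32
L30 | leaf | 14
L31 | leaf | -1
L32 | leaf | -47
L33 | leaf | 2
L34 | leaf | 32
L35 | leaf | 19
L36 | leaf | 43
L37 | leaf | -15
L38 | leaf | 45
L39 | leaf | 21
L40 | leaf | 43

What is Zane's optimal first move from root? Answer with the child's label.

L (Farouk): max(4, -20, 8) = 8
M (Farouk): max(-7, -24) = -7
D (Zane): min(8, -7) = -7
N (Farouk): max(30, 19) = 30
P (Farouk): max(19, -20, -45) = 19
E (Zane): min(30, 19) = 19
Q (Farouk): max(-49, 38, 34) = 38
R (Farouk): max(-46, -38) = -38
F (Zane): min(38, -38) = -38
A (Farouk): max(-7, 19, -38) = 19
S (Farouk): max(45, 4, -12) = 45
T (Farouk): max(-14, -47) = -14
G (Zane): min(45, -14) = -14
U (Farouk): max(4, -47, 14) = 14
V (Farouk): max(33, 28) = 33
W (Farouk): max(7, -13) = 7
H (Zane): min(14, 33, 7) = 7
B (Farouk): max(-14, 7) = 7
X (Farouk): max(6, 32, 14) = 32
Y (Farouk): max(-1, -47, 2) = 2
J (Zane): min(32, 2) = 2
Z (Farouk): max(32, 19) = 32
AA (Farouk): max(43, -15, 45) = 45
AB (Farouk): max(21, 43) = 43
K (Zane): min(32, 45, 43) = 32
C (Farouk): max(2, 32) = 32
root (Zane): min(19, 7, 32) = 7
Zane at root wants the lowest of {A=19, B=7, C=32}, so chooses B.

B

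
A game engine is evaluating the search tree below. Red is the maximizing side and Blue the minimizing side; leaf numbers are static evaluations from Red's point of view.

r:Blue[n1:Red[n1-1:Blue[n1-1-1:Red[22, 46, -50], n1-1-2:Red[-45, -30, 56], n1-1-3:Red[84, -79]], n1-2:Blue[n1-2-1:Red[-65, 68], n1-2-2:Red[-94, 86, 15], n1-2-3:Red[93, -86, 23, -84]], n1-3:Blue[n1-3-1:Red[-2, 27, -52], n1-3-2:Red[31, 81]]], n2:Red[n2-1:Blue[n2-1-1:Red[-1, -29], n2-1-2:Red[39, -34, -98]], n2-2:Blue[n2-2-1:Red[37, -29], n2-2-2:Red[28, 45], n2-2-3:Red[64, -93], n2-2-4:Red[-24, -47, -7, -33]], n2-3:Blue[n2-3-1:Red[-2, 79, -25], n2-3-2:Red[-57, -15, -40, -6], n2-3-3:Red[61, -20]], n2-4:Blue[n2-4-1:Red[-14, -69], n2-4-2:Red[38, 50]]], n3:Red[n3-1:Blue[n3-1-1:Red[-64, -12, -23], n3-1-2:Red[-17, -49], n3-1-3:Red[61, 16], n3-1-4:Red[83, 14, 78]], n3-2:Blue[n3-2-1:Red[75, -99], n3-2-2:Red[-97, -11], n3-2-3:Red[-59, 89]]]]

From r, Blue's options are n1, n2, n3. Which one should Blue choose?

n3

n1-1-1 (Red): max(22, 46, -50) = 46
n1-1-2 (Red): max(-45, -30, 56) = 56
n1-1-3 (Red): max(84, -79) = 84
n1-1 (Blue): min(46, 56, 84) = 46
n1-2-1 (Red): max(-65, 68) = 68
n1-2-2 (Red): max(-94, 86, 15) = 86
n1-2-3 (Red): max(93, -86, 23, -84) = 93
n1-2 (Blue): min(68, 86, 93) = 68
n1-3-1 (Red): max(-2, 27, -52) = 27
n1-3-2 (Red): max(31, 81) = 81
n1-3 (Blue): min(27, 81) = 27
n1 (Red): max(46, 68, 27) = 68
n2-1-1 (Red): max(-1, -29) = -1
n2-1-2 (Red): max(39, -34, -98) = 39
n2-1 (Blue): min(-1, 39) = -1
n2-2-1 (Red): max(37, -29) = 37
n2-2-2 (Red): max(28, 45) = 45
n2-2-3 (Red): max(64, -93) = 64
n2-2-4 (Red): max(-24, -47, -7, -33) = -7
n2-2 (Blue): min(37, 45, 64, -7) = -7
n2-3-1 (Red): max(-2, 79, -25) = 79
n2-3-2 (Red): max(-57, -15, -40, -6) = -6
n2-3-3 (Red): max(61, -20) = 61
n2-3 (Blue): min(79, -6, 61) = -6
n2-4-1 (Red): max(-14, -69) = -14
n2-4-2 (Red): max(38, 50) = 50
n2-4 (Blue): min(-14, 50) = -14
n2 (Red): max(-1, -7, -6, -14) = -1
n3-1-1 (Red): max(-64, -12, -23) = -12
n3-1-2 (Red): max(-17, -49) = -17
n3-1-3 (Red): max(61, 16) = 61
n3-1-4 (Red): max(83, 14, 78) = 83
n3-1 (Blue): min(-12, -17, 61, 83) = -17
n3-2-1 (Red): max(75, -99) = 75
n3-2-2 (Red): max(-97, -11) = -11
n3-2-3 (Red): max(-59, 89) = 89
n3-2 (Blue): min(75, -11, 89) = -11
n3 (Red): max(-17, -11) = -11
r (Blue): min(68, -1, -11) = -11
Blue at r wants the lowest of {n1=68, n2=-1, n3=-11}, so chooses n3.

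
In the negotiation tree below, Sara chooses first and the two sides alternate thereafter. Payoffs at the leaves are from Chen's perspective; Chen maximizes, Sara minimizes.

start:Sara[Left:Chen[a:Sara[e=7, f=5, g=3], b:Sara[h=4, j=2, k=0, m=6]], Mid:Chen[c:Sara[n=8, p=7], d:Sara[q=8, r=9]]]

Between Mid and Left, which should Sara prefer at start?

Left

c (Sara): min(8, 7) = 7
d (Sara): min(8, 9) = 8
Mid (Chen): max(7, 8) = 8
a (Sara): min(7, 5, 3) = 3
b (Sara): min(4, 2, 0, 6) = 0
Left (Chen): max(3, 0) = 3
Sara prefers the lower value; Mid=8, Left=3. Left is better since 3 < 8.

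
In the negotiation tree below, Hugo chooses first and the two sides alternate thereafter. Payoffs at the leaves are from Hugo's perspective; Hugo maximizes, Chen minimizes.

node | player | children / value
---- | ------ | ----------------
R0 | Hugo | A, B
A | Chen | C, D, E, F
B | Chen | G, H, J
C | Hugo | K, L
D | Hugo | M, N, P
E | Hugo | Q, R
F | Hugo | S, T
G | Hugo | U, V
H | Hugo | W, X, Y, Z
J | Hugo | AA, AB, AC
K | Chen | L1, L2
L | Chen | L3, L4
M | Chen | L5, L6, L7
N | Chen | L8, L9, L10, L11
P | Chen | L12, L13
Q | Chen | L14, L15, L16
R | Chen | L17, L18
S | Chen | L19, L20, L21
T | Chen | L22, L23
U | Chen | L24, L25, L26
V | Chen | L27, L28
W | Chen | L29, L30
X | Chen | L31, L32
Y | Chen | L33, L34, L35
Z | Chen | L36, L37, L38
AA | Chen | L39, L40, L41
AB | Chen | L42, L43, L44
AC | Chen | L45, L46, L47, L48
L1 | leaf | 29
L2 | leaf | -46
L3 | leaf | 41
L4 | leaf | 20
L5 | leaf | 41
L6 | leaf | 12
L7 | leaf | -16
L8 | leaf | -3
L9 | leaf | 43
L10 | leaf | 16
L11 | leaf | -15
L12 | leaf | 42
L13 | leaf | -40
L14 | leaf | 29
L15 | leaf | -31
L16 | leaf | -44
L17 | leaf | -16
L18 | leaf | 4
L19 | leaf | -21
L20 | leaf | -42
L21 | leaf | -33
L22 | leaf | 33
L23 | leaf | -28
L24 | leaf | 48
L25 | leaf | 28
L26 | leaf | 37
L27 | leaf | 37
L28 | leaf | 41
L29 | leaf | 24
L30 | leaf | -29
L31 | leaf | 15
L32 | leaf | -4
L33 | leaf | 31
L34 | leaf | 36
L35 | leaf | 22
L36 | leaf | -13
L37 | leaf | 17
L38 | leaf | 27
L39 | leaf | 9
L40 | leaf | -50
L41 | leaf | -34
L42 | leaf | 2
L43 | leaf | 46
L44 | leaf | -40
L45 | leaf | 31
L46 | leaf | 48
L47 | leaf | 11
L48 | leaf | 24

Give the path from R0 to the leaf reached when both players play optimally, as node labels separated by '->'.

R0 -> B -> J -> AC -> L47

K (Chen): min(29, -46) = -46
L (Chen): min(41, 20) = 20
C (Hugo): max(-46, 20) = 20
M (Chen): min(41, 12, -16) = -16
N (Chen): min(-3, 43, 16, -15) = -15
P (Chen): min(42, -40) = -40
D (Hugo): max(-16, -15, -40) = -15
Q (Chen): min(29, -31, -44) = -44
R (Chen): min(-16, 4) = -16
E (Hugo): max(-44, -16) = -16
S (Chen): min(-21, -42, -33) = -42
T (Chen): min(33, -28) = -28
F (Hugo): max(-42, -28) = -28
A (Chen): min(20, -15, -16, -28) = -28
U (Chen): min(48, 28, 37) = 28
V (Chen): min(37, 41) = 37
G (Hugo): max(28, 37) = 37
W (Chen): min(24, -29) = -29
X (Chen): min(15, -4) = -4
Y (Chen): min(31, 36, 22) = 22
Z (Chen): min(-13, 17, 27) = -13
H (Hugo): max(-29, -4, 22, -13) = 22
AA (Chen): min(9, -50, -34) = -50
AB (Chen): min(2, 46, -40) = -40
AC (Chen): min(31, 48, 11, 24) = 11
J (Hugo): max(-50, -40, 11) = 11
B (Chen): min(37, 22, 11) = 11
R0 (Hugo): max(-28, 11) = 11
At R0, Hugo picks B (highest: 11).
At B, Chen picks J (lowest: 11).
At J, Hugo picks AC (highest: 11).
At AC, Chen picks L47 (lowest: 11).
Terminal value 11.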